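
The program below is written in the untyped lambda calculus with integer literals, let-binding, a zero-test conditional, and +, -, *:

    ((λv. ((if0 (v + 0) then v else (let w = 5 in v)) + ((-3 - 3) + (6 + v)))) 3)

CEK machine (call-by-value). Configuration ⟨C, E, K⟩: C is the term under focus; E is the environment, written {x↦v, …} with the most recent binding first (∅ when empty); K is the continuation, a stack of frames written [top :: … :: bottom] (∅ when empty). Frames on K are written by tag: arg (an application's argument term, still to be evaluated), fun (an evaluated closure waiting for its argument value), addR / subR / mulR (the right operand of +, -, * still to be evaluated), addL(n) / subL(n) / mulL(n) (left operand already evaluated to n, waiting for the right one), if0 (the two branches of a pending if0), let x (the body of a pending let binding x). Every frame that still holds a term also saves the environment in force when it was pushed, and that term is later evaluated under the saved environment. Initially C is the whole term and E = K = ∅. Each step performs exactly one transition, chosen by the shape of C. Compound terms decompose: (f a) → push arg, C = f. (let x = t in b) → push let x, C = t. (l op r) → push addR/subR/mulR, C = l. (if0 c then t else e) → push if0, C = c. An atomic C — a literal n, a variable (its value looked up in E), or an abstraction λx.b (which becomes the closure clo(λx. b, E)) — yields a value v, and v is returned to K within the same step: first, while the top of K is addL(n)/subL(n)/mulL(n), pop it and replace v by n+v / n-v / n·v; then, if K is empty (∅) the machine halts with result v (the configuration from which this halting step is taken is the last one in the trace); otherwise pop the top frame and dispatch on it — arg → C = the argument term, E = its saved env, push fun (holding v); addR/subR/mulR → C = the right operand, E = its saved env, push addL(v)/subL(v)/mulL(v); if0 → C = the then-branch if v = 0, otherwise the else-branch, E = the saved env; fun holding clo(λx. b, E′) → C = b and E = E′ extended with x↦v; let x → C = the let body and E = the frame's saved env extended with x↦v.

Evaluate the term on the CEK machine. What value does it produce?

Answer: 6

Machine steps:
[0] [C=((λv. ((if0 (v + 0) then v else (let w = 5 in v)) + ((-3 - 3) + (6 + v)))) 3) | E=∅ | K=∅]
[1] [C=(λv. ((if0 (v + 0) then v else (let w = 5 in v)) + ((-3 - 3) + (6 + v)))) | E=∅ | K=[arg]]
[2] [C=3 | E=∅ | K=[fun]]
[3] [C=((if0 (v + 0) then v else (let w = 5 in v)) + ((-3 - 3) + (6 + v))) | E={v↦3} | K=∅]
[4] [C=(if0 (v + 0) then v else (let w = 5 in v)) | E={v↦3} | K=[addR]]
[5] [C=(v + 0) | E={v↦3} | K=[if0 :: addR]]
[6] [C=v | E={v↦3} | K=[addR :: if0 :: addR]]
[7] [C=0 | E={v↦3} | K=[addL(3) :: if0 :: addR]]
[8] [C=(let w = 5 in v) | E={v↦3} | K=[addR]]
[9] [C=5 | E={v↦3} | K=[let w :: addR]]
[10] [C=v | E={w↦5, v↦3} | K=[addR]]
[11] [C=((-3 - 3) + (6 + v)) | E={v↦3} | K=[addL(3)]]
[12] [C=(-3 - 3) | E={v↦3} | K=[addR :: addL(3)]]
[13] [C=-3 | E={v↦3} | K=[subR :: addR :: addL(3)]]
[14] [C=3 | E={v↦3} | K=[subL(-3) :: addR :: addL(3)]]
[15] [C=(6 + v) | E={v↦3} | K=[addL(-6) :: addL(3)]]
[16] [C=6 | E={v↦3} | K=[addR :: addL(-6) :: addL(3)]]
[17] [C=v | E={v↦3} | K=[addL(6) :: addL(-6) :: addL(3)]]
→ final value 6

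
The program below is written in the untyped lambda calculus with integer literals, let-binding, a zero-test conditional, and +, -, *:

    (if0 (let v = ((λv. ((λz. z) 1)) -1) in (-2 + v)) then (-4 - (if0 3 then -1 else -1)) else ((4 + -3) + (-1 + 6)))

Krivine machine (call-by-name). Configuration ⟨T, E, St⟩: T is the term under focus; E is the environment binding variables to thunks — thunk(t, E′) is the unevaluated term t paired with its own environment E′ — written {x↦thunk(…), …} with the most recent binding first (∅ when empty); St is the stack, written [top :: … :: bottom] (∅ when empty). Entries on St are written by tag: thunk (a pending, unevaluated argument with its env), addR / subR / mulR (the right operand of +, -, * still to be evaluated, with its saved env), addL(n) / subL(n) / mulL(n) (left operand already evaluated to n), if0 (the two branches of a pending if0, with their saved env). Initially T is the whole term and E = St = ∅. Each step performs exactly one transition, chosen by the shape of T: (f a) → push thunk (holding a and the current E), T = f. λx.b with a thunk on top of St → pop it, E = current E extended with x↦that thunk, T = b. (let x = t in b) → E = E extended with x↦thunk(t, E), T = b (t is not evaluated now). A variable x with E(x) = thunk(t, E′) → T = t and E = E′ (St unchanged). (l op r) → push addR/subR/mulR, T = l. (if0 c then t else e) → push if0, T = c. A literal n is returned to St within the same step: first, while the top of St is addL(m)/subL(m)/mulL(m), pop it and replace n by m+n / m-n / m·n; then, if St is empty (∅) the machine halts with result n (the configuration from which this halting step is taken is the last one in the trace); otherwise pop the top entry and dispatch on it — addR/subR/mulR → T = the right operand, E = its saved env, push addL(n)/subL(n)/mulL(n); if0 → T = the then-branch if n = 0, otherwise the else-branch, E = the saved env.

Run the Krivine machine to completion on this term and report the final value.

t=0: ⟨T=(if0 (let v = ((λv. ((λz. z) 1)) -1) in (-2 + v)) then (-4 - (if0 3 then -1 else -1)) else ((4 + -3) + (-1 + 6))); E=∅; St=∅⟩
t=1: ⟨T=(let v = ((λv. ((λz. z) 1)) -1) in (-2 + v)); E=∅; St=[if0]⟩
t=2: ⟨T=(-2 + v); E={v↦thunk(((λv. ((λz. z) 1)) -1), ∅)}; St=[if0]⟩
t=3: ⟨T=-2; E={v↦thunk(((λv. ((λz. z) 1)) -1), ∅)}; St=[addR :: if0]⟩
t=4: ⟨T=v; E={v↦thunk(((λv. ((λz. z) 1)) -1), ∅)}; St=[addL(-2) :: if0]⟩
t=5: ⟨T=((λv. ((λz. z) 1)) -1); E=∅; St=[addL(-2) :: if0]⟩
t=6: ⟨T=(λv. ((λz. z) 1)); E=∅; St=[thunk :: addL(-2) :: if0]⟩
t=7: ⟨T=((λz. z) 1); E={v↦thunk(-1, ∅)}; St=[addL(-2) :: if0]⟩
t=8: ⟨T=(λz. z); E={v↦thunk(-1, ∅)}; St=[thunk :: addL(-2) :: if0]⟩
t=9: ⟨T=z; E={z↦thunk(1, {v↦thunk(-1, ∅)}), v↦thunk(-1, ∅)}; St=[addL(-2) :: if0]⟩
t=10: ⟨T=1; E={v↦thunk(-1, ∅)}; St=[addL(-2) :: if0]⟩
t=11: ⟨T=((4 + -3) + (-1 + 6)); E=∅; St=∅⟩
t=12: ⟨T=(4 + -3); E=∅; St=[addR]⟩
t=13: ⟨T=4; E=∅; St=[addR :: addR]⟩
t=14: ⟨T=-3; E=∅; St=[addL(4) :: addR]⟩
t=15: ⟨T=(-1 + 6); E=∅; St=[addL(1)]⟩
t=16: ⟨T=-1; E=∅; St=[addR :: addL(1)]⟩
t=17: ⟨T=6; E=∅; St=[addL(-1) :: addL(1)]⟩
→ final value 6

Answer: 6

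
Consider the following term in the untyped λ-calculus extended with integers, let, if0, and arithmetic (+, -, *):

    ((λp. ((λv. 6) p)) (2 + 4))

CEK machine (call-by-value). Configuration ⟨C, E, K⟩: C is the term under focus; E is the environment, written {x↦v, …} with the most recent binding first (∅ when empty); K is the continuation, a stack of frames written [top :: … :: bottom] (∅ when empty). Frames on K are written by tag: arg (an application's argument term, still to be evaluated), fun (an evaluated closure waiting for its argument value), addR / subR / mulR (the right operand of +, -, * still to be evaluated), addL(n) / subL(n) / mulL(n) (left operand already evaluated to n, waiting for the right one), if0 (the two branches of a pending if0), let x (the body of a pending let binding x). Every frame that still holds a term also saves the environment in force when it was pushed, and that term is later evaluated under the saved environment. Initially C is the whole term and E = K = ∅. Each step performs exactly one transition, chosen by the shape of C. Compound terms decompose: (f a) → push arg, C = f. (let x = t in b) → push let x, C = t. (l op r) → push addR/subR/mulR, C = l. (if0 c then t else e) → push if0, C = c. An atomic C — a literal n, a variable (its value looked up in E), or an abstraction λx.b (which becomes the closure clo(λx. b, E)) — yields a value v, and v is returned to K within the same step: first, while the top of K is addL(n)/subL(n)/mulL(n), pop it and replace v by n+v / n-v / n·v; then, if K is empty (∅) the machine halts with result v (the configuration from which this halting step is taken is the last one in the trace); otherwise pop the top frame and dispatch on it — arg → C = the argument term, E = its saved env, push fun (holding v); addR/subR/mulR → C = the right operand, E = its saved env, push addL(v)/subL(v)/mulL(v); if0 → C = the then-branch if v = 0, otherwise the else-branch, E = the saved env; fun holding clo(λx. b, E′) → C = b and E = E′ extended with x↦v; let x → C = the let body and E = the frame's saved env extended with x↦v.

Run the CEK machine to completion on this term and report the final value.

t=0: <C=((λp. ((λv. 6) p)) (2 + 4)), E=∅, K=∅>
t=1: <C=(λp. ((λv. 6) p)), E=∅, K=[arg]>
t=2: <C=(2 + 4), E=∅, K=[fun]>
t=3: <C=2, E=∅, K=[addR :: fun]>
t=4: <C=4, E=∅, K=[addL(2) :: fun]>
t=5: <C=((λv. 6) p), E={p↦6}, K=∅>
t=6: <C=(λv. 6), E={p↦6}, K=[arg]>
t=7: <C=p, E={p↦6}, K=[fun]>
t=8: <C=6, E={v↦6, p↦6}, K=∅>
→ final value 6

Answer: 6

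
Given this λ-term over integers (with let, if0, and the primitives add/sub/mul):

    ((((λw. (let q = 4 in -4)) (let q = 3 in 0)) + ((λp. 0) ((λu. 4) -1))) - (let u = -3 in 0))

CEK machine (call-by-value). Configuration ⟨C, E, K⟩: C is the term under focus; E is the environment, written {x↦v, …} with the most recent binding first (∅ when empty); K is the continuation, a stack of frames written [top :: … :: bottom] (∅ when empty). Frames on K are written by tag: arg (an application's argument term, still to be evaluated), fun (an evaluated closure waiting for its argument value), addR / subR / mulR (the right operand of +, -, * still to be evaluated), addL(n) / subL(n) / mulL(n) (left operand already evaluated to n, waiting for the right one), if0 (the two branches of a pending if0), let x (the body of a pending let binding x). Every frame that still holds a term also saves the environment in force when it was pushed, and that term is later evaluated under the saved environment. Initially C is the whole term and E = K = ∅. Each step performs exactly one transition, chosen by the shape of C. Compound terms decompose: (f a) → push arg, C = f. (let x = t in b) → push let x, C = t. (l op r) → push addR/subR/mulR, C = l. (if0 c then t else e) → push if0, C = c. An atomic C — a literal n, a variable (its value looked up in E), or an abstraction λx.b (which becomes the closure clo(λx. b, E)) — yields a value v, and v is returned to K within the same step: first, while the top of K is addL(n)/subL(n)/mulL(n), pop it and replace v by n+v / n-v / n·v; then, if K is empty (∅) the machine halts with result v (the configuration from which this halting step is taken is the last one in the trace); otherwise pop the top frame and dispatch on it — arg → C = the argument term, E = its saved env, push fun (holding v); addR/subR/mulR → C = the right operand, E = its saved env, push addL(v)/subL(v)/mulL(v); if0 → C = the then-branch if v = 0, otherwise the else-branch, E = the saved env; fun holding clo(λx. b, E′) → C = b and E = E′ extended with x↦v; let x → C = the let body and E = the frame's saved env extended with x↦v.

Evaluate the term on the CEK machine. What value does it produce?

t=0: [C=((((λw. (let q = 4 in -4)) (let q = 3 in 0)) + ((λp. 0) ((λu. 4) -1))) - (let u = -3 in 0)) | E=∅ | K=∅]
t=1: [C=(((λw. (let q = 4 in -4)) (let q = 3 in 0)) + ((λp. 0) ((λu. 4) -1))) | E=∅ | K=[subR]]
t=2: [C=((λw. (let q = 4 in -4)) (let q = 3 in 0)) | E=∅ | K=[addR :: subR]]
t=3: [C=(λw. (let q = 4 in -4)) | E=∅ | K=[arg :: addR :: subR]]
t=4: [C=(let q = 3 in 0) | E=∅ | K=[fun :: addR :: subR]]
t=5: [C=3 | E=∅ | K=[let q :: fun :: addR :: subR]]
t=6: [C=0 | E={q↦3} | K=[fun :: addR :: subR]]
t=7: [C=(let q = 4 in -4) | E={w↦0} | K=[addR :: subR]]
t=8: [C=4 | E={w↦0} | K=[let q :: addR :: subR]]
t=9: [C=-4 | E={q↦4, w↦0} | K=[addR :: subR]]
t=10: [C=((λp. 0) ((λu. 4) -1)) | E=∅ | K=[addL(-4) :: subR]]
t=11: [C=(λp. 0) | E=∅ | K=[arg :: addL(-4) :: subR]]
t=12: [C=((λu. 4) -1) | E=∅ | K=[fun :: addL(-4) :: subR]]
t=13: [C=(λu. 4) | E=∅ | K=[arg :: fun :: addL(-4) :: subR]]
t=14: [C=-1 | E=∅ | K=[fun :: fun :: addL(-4) :: subR]]
t=15: [C=4 | E={u↦-1} | K=[fun :: addL(-4) :: subR]]
t=16: [C=0 | E={p↦4} | K=[addL(-4) :: subR]]
t=17: [C=(let u = -3 in 0) | E=∅ | K=[subL(-4)]]
t=18: [C=-3 | E=∅ | K=[let u :: subL(-4)]]
t=19: [C=0 | E={u↦-3} | K=[subL(-4)]]
→ final value -4

Answer: -4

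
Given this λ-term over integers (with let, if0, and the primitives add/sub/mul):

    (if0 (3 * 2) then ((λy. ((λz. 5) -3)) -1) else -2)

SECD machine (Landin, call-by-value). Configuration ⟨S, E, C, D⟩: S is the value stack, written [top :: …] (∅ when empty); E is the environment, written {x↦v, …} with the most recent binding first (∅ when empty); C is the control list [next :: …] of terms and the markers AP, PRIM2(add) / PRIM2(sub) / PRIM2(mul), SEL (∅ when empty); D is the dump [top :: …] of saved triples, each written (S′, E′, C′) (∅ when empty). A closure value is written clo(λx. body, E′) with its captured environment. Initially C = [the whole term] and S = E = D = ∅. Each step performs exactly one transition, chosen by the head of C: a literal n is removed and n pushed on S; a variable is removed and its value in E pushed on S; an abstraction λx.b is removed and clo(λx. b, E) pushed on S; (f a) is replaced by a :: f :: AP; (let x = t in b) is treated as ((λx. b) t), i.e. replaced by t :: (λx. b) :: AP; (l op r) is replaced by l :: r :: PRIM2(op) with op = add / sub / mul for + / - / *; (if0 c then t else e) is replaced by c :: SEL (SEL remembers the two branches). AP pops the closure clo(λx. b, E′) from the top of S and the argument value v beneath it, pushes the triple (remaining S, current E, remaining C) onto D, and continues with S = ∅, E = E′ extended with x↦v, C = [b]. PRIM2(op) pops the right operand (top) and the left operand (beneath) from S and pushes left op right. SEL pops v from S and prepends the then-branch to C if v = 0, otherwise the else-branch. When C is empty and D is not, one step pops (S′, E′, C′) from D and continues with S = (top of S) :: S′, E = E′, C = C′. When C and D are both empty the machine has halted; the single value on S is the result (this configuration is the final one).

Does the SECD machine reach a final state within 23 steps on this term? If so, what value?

t=0: <S=∅, E=∅, C=[(if0 (3 * 2) then ((λy. ((λz. 5) -3)) -1) else -2)], D=∅>
t=1: <S=∅, E=∅, C=[(3 * 2) :: SEL], D=∅>
t=2: <S=∅, E=∅, C=[3 :: 2 :: PRIM2(mul) :: SEL], D=∅>
t=3: <S=[3], E=∅, C=[2 :: PRIM2(mul) :: SEL], D=∅>
t=4: <S=[2 :: 3], E=∅, C=[PRIM2(mul) :: SEL], D=∅>
t=5: <S=[6], E=∅, C=[SEL], D=∅>
t=6: <S=∅, E=∅, C=[-2], D=∅>
t=7: <S=[-2], E=∅, C=∅, D=∅>
→ final value -2

Answer: -2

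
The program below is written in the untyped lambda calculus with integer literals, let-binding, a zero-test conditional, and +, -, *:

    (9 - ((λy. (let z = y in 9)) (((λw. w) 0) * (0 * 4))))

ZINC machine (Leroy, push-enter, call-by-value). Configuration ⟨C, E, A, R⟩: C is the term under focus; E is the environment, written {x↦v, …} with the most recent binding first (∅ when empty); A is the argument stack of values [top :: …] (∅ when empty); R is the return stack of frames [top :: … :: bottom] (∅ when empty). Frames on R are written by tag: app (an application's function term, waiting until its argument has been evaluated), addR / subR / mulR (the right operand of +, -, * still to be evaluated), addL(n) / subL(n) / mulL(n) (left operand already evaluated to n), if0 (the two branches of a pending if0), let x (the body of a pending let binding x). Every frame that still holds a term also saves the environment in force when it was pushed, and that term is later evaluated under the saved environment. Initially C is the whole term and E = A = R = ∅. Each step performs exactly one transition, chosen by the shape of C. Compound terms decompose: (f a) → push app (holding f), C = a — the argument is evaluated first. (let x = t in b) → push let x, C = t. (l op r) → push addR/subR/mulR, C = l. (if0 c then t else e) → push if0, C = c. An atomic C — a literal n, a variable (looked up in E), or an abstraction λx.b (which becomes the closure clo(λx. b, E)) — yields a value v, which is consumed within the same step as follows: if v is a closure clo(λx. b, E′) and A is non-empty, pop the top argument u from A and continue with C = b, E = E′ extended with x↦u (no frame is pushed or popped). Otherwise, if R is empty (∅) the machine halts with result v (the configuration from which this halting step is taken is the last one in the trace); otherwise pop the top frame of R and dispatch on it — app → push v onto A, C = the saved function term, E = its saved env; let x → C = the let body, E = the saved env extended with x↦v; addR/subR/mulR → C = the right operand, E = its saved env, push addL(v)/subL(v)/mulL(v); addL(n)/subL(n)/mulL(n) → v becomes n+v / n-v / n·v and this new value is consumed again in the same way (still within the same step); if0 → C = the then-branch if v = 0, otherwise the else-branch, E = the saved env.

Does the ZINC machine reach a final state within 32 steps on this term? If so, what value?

0. <C=(9 - ((λy. (let z = y in 9)) (((λw. w) 0) * (0 * 4)))), E=∅, A=∅, R=∅>
1. <C=9, E=∅, A=∅, R=[subR]>
2. <C=((λy. (let z = y in 9)) (((λw. w) 0) * (0 * 4))), E=∅, A=∅, R=[subL(9)]>
3. <C=(((λw. w) 0) * (0 * 4)), E=∅, A=∅, R=[app :: subL(9)]>
4. <C=((λw. w) 0), E=∅, A=∅, R=[mulR :: app :: subL(9)]>
5. <C=0, E=∅, A=∅, R=[app :: mulR :: app :: subL(9)]>
6. <C=(λw. w), E=∅, A=[0], R=[mulR :: app :: subL(9)]>
7. <C=w, E={w↦0}, A=∅, R=[mulR :: app :: subL(9)]>
8. <C=(0 * 4), E=∅, A=∅, R=[mulL(0) :: app :: subL(9)]>
9. <C=0, E=∅, A=∅, R=[mulR :: mulL(0) :: app :: subL(9)]>
10. <C=4, E=∅, A=∅, R=[mulL(0) :: mulL(0) :: app :: subL(9)]>
11. <C=(λy. (let z = y in 9)), E=∅, A=[0], R=[subL(9)]>
12. <C=(let z = y in 9), E={y↦0}, A=∅, R=[subL(9)]>
13. <C=y, E={y↦0}, A=∅, R=[let z :: subL(9)]>
14. <C=9, E={z↦0, y↦0}, A=∅, R=[subL(9)]>
→ final value 0

Answer: 0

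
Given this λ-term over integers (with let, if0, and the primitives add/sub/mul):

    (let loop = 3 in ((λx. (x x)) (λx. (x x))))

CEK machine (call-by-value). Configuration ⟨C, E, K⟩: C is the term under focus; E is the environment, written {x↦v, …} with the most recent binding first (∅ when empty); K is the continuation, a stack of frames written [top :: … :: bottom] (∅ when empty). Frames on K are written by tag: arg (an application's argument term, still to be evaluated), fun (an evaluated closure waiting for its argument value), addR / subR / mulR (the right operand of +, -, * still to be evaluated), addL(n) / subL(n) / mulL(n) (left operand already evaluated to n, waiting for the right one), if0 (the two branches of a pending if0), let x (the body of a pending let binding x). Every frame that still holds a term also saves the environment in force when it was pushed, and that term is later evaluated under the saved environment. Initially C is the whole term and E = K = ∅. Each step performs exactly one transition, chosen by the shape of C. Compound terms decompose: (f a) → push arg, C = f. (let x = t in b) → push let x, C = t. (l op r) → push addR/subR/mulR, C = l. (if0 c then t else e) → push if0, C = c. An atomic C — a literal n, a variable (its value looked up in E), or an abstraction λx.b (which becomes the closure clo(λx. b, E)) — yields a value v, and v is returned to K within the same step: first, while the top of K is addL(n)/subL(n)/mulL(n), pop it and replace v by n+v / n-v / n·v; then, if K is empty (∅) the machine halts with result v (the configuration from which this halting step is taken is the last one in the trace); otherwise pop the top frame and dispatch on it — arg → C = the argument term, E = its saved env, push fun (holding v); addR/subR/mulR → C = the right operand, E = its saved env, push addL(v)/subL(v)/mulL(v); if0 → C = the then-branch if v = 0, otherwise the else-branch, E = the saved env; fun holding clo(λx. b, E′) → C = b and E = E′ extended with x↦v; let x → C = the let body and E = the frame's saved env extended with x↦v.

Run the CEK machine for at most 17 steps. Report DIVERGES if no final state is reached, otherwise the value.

Answer: DIVERGES (no final state within 17 steps)

Derivation:
[0] <C=(let loop = 3 in ((λx. (x x)) (λx. (x x)))), E=∅, K=∅>
[1] <C=3, E=∅, K=[let loop]>
[2] <C=((λx. (x x)) (λx. (x x))), E={loop↦3}, K=∅>
[3] <C=(λx. (x x)), E={loop↦3}, K=[arg]>
[4] <C=(λx. (x x)), E={loop↦3}, K=[fun]>
[5] <C=(x x), E={x↦clo(λx. (x x), {loop↦3}), loop↦3}, K=∅>
[6] <C=x, E={x↦clo(λx. (x x), {loop↦3}), loop↦3}, K=[arg]>
[7] <C=x, E={x↦clo(λx. (x x), {loop↦3}), loop↦3}, K=[fun]>
… configuration repeats with period 3 (steps 5–7 recur indefinitely) …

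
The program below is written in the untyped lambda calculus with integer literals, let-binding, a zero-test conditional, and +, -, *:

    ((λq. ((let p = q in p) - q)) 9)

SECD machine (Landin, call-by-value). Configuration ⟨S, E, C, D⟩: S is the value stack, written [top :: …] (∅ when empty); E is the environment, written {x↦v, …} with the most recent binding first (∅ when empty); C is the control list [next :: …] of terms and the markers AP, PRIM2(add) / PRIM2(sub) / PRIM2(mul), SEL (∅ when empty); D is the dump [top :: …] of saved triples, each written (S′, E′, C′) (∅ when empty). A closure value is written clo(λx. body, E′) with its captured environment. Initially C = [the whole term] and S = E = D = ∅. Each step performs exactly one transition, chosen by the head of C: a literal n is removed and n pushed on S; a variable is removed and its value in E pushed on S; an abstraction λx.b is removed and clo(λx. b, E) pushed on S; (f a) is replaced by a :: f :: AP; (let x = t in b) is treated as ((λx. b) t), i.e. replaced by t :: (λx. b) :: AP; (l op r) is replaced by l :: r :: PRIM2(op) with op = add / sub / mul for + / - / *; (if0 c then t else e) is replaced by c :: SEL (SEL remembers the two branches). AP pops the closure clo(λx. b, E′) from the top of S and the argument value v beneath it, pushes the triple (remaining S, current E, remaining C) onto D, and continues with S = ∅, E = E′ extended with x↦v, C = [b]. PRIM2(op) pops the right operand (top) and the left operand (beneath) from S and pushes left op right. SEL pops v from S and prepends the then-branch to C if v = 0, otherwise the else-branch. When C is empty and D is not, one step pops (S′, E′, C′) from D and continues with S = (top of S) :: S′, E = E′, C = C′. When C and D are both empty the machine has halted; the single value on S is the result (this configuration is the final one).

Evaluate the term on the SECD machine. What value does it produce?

Answer: 0

Machine steps:
[0] <S=∅, E=∅, C=[((λq. ((let p = q in p) - q)) 9)], D=∅>
[1] <S=∅, E=∅, C=[9 :: (λq. ((let p = q in p) - q)) :: AP], D=∅>
[2] <S=[9], E=∅, C=[(λq. ((let p = q in p) - q)) :: AP], D=∅>
[3] <S=[clo(λq. ((let p = q in p) - q), ∅) :: 9], E=∅, C=[AP], D=∅>
[4] <S=∅, E={q↦9}, C=[((let p = q in p) - q)], D=[(∅, ∅, ∅)]>
[5] <S=∅, E={q↦9}, C=[(let p = q in p) :: q :: PRIM2(sub)], D=[(∅, ∅, ∅)]>
[6] <S=∅, E={q↦9}, C=[q :: (λp. p) :: AP :: q :: PRIM2(sub)], D=[(∅, ∅, ∅)]>
[7] <S=[9], E={q↦9}, C=[(λp. p) :: AP :: q :: PRIM2(sub)], D=[(∅, ∅, ∅)]>
[8] <S=[clo(λp. p, {q↦9}) :: 9], E={q↦9}, C=[AP :: q :: PRIM2(sub)], D=[(∅, ∅, ∅)]>
[9] <S=∅, E={p↦9, q↦9}, C=[p], D=[(∅, {q↦9}, [q :: PRIM2(sub)]) :: (∅, ∅, ∅)]>
[10] <S=[9], E={p↦9, q↦9}, C=∅, D=[(∅, {q↦9}, [q :: PRIM2(sub)]) :: (∅, ∅, ∅)]>
[11] <S=[9], E={q↦9}, C=[q :: PRIM2(sub)], D=[(∅, ∅, ∅)]>
[12] <S=[9 :: 9], E={q↦9}, C=[PRIM2(sub)], D=[(∅, ∅, ∅)]>
[13] <S=[0], E={q↦9}, C=∅, D=[(∅, ∅, ∅)]>
[14] <S=[0], E=∅, C=∅, D=∅>
→ final value 0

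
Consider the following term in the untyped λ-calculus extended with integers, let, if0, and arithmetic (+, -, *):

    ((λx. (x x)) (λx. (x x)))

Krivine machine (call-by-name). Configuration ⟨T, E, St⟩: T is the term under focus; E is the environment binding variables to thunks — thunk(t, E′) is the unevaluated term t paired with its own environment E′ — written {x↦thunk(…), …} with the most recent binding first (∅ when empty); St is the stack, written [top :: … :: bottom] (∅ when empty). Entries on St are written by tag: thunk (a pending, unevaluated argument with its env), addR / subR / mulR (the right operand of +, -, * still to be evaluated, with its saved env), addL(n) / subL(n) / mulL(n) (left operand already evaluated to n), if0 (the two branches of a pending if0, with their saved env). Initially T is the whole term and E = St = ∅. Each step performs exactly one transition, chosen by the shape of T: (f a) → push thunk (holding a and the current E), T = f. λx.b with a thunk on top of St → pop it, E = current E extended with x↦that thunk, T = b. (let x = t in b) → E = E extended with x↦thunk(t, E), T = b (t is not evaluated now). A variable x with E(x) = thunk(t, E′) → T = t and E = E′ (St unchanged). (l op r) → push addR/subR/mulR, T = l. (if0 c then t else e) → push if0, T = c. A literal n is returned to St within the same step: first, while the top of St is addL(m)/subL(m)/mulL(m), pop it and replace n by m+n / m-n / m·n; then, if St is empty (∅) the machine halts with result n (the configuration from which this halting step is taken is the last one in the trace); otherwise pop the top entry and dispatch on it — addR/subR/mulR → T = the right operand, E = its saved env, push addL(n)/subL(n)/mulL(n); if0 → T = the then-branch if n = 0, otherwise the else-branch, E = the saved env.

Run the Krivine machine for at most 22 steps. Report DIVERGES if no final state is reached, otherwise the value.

Answer: DIVERGES (no final state within 22 steps)

Machine steps:
[0] ⟨T=((λx. (x x)) (λx. (x x))); E=∅; St=∅⟩
[1] ⟨T=(λx. (x x)); E=∅; St=[thunk]⟩
[2] ⟨T=(x x); E={x↦thunk((λx. (x x)), ∅)}; St=∅⟩
[3] ⟨T=x; E={x↦thunk((λx. (x x)), ∅)}; St=[thunk]⟩
[4] ⟨T=(λx. (x x)); E=∅; St=[thunk]⟩
[5] ⟨T=(x x); E={x↦thunk(x, {x↦thunk((λx. (x x)), ∅)})}; St=∅⟩
[6] ⟨T=x; E={x↦thunk(x, {x↦thunk((λx. (x x)), ∅)})}; St=[thunk]⟩
[7] ⟨T=x; E={x↦thunk((λx. (x x)), ∅)}; St=[thunk]⟩
[8] ⟨T=(λx. (x x)); E=∅; St=[thunk]⟩
[9] ⟨T=(x x); E={x↦thunk(x, {x↦thunk(x, {x↦thunk((λx. (x x)), ∅)})})}; St=∅⟩
[10] ⟨T=x; E={x↦thunk(x, {x↦thunk(x, {x↦thunk((λx. (x x)), ∅)})})}; St=[thunk]⟩
[11] ⟨T=x; E={x↦thunk(x, {x↦thunk((λx. (x x)), ∅)})}; St=[thunk]⟩
[12] ⟨T=x; E={x↦thunk((λx. (x x)), ∅)}; St=[thunk]⟩
[13] ⟨T=(λx. (x x)); E=∅; St=[thunk]⟩
[14] ⟨T=(x x); E={x↦thunk(x, {x↦thunk(x, {x↦thunk(x, {x↦thunk((λx. (x x)), ∅)})})})}; St=∅⟩
[15] ⟨T=x; E={x↦thunk(x, {x↦thunk(x, {x↦thunk(x, {x↦thunk((λx. (x x)), ∅)})})})}; St=[thunk]⟩
[16] ⟨T=x; E={x↦thunk(x, {x↦thunk(x, {x↦thunk((λx. (x x)), ∅)})})}; St=[thunk]⟩
[17] ⟨T=x; E={x↦thunk(x, {x↦thunk((λx. (x x)), ∅)})}; St=[thunk]⟩
[18] ⟨T=x; E={x↦thunk((λx. (x x)), ∅)}; St=[thunk]⟩
[19] ⟨T=(λx. (x x)); E=∅; St=[thunk]⟩
[20] ⟨T=(x x); E={x↦thunk(x, {x↦thunk(x, {x↦thunk(x, {x↦thunk(x, {x↦thunk((λx. (x x)), ∅)})})})})}; St=∅⟩
[21] ⟨T=x; E={x↦thunk(x, {x↦thunk(x, {x↦thunk(x, {x↦thunk(x, {x↦thunk((λx. (x x)), ∅)})})})})}; St=[thunk]⟩
[22] ⟨T=x; E={x↦thunk(x, {x↦thunk(x, {x↦thunk(x, {x↦thunk((λx. (x x)), ∅)})})})}; St=[thunk]⟩
→ 22 transitions taken and the configuration is still not final: no result within 22 steps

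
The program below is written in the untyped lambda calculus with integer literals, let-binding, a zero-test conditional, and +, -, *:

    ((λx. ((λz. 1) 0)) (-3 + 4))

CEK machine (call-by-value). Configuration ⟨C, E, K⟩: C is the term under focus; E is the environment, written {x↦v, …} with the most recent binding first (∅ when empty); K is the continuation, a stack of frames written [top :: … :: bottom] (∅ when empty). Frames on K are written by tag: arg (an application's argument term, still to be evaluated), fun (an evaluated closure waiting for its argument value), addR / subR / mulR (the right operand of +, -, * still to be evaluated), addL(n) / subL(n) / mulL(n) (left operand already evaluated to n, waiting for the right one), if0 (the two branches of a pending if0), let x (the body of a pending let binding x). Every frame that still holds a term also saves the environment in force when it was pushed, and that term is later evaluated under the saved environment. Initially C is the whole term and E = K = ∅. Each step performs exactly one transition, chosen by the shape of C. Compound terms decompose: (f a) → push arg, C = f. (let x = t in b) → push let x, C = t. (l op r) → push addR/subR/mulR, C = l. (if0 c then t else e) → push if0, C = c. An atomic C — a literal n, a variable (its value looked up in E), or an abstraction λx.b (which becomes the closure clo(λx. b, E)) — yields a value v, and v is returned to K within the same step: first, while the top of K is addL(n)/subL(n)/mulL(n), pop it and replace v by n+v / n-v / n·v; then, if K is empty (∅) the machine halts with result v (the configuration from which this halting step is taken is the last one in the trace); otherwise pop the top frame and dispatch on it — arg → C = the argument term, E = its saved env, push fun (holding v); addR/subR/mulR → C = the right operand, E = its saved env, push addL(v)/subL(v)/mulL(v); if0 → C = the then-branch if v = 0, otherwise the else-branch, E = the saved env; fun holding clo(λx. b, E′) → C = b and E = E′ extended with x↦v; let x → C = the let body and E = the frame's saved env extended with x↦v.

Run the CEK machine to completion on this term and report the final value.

Answer: 1

Derivation:
0. ⟨C=((λx. ((λz. 1) 0)) (-3 + 4)); E=∅; K=∅⟩
1. ⟨C=(λx. ((λz. 1) 0)); E=∅; K=[arg]⟩
2. ⟨C=(-3 + 4); E=∅; K=[fun]⟩
3. ⟨C=-3; E=∅; K=[addR :: fun]⟩
4. ⟨C=4; E=∅; K=[addL(-3) :: fun]⟩
5. ⟨C=((λz. 1) 0); E={x↦1}; K=∅⟩
6. ⟨C=(λz. 1); E={x↦1}; K=[arg]⟩
7. ⟨C=0; E={x↦1}; K=[fun]⟩
8. ⟨C=1; E={z↦0, x↦1}; K=∅⟩
→ final value 1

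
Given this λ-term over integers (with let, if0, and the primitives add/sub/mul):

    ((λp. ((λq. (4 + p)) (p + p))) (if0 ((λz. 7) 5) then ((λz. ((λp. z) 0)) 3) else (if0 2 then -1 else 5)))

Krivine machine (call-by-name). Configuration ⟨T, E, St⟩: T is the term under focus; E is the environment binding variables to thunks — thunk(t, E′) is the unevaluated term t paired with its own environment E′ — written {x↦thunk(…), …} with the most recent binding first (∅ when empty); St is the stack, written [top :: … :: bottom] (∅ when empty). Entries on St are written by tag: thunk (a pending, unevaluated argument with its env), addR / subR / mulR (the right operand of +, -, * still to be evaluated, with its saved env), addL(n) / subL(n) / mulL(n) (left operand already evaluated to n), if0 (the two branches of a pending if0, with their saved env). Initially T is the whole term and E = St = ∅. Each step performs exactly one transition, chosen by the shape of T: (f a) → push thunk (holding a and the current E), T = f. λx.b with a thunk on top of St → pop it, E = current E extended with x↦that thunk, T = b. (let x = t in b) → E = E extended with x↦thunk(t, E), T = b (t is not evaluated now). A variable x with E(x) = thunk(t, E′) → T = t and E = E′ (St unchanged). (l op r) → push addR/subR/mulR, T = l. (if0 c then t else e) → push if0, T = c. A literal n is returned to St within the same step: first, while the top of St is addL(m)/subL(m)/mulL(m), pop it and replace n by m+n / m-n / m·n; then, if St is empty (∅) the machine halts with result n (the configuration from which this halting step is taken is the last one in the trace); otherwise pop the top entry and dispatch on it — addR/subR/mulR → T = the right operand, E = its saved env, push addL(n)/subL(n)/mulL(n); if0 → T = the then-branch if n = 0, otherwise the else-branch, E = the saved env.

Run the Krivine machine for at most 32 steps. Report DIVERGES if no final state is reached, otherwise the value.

step 0: [T=((λp. ((λq. (4 + p)) (p + p))) (if0 ((λz. 7) 5) then ((λz. ((λp. z) 0)) 3) else (if0 2 then -1 else 5))) | E=∅ | St=∅]
step 1: [T=(λp. ((λq. (4 + p)) (p + p))) | E=∅ | St=[thunk]]
step 2: [T=((λq. (4 + p)) (p + p)) | E={p↦thunk((if0 ((λz. 7) 5) then ((λz. ((λp. z) 0)) 3) else (if0 2 then -1 else 5)), ∅)} | St=∅]
step 3: [T=(λq. (4 + p)) | E={p↦thunk((if0 ((λz. 7) 5) then ((λz. ((λp. z) 0)) 3) else (if0 2 then -1 else 5)), ∅)} | St=[thunk]]
step 4: [T=(4 + p) | E={q↦thunk((p + p), {p↦thunk((if0 ((λz. 7) 5) then ((λz. ((λp. z) 0)) 3) else (if0 2 then -1 else 5)), ∅)}), p↦thunk((if0 ((λz. 7) 5) then ((λz. ((λp. z) 0)) 3) else (if0 2 then -1 else 5)), ∅)} | St=∅]
step 5: [T=4 | E={q↦thunk((p + p), {p↦thunk((if0 ((λz. 7) 5) then ((λz. ((λp. z) 0)) 3) else (if0 2 then -1 else 5)), ∅)}), p↦thunk((if0 ((λz. 7) 5) then ((λz. ((λp. z) 0)) 3) else (if0 2 then -1 else 5)), ∅)} | St=[addR]]
step 6: [T=p | E={q↦thunk((p + p), {p↦thunk((if0 ((λz. 7) 5) then ((λz. ((λp. z) 0)) 3) else (if0 2 then -1 else 5)), ∅)}), p↦thunk((if0 ((λz. 7) 5) then ((λz. ((λp. z) 0)) 3) else (if0 2 then -1 else 5)), ∅)} | St=[addL(4)]]
step 7: [T=(if0 ((λz. 7) 5) then ((λz. ((λp. z) 0)) 3) else (if0 2 then -1 else 5)) | E=∅ | St=[addL(4)]]
step 8: [T=((λz. 7) 5) | E=∅ | St=[if0 :: addL(4)]]
step 9: [T=(λz. 7) | E=∅ | St=[thunk :: if0 :: addL(4)]]
step 10: [T=7 | E={z↦thunk(5, ∅)} | St=[if0 :: addL(4)]]
step 11: [T=(if0 2 then -1 else 5) | E=∅ | St=[addL(4)]]
step 12: [T=2 | E=∅ | St=[if0 :: addL(4)]]
step 13: [T=5 | E=∅ | St=[addL(4)]]
→ final value 9

Answer: 9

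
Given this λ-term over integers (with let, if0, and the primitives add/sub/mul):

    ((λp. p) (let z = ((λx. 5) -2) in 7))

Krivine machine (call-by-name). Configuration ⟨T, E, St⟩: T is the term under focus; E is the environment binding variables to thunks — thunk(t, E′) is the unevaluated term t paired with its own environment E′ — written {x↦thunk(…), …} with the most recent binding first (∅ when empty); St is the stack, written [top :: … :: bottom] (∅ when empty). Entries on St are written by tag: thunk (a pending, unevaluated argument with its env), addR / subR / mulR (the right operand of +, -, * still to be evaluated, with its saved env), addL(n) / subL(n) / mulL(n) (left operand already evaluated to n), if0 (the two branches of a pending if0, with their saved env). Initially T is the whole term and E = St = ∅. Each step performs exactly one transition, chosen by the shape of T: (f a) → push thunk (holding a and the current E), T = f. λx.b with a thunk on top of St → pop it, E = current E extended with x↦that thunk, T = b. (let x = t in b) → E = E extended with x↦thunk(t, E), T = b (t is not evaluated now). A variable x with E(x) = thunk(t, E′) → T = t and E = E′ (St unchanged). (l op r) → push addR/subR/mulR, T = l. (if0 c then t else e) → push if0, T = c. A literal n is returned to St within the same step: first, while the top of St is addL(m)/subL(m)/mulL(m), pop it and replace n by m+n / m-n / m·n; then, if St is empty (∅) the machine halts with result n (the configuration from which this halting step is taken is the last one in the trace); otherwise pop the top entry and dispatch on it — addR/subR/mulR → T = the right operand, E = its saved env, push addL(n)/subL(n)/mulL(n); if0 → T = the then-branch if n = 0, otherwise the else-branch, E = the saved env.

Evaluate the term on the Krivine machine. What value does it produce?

step 0: [T=((λp. p) (let z = ((λx. 5) -2) in 7)) | E=∅ | St=∅]
step 1: [T=(λp. p) | E=∅ | St=[thunk]]
step 2: [T=p | E={p↦thunk((let z = ((λx. 5) -2) in 7), ∅)} | St=∅]
step 3: [T=(let z = ((λx. 5) -2) in 7) | E=∅ | St=∅]
step 4: [T=7 | E={z↦thunk(((λx. 5) -2), ∅)} | St=∅]
→ final value 7

Answer: 7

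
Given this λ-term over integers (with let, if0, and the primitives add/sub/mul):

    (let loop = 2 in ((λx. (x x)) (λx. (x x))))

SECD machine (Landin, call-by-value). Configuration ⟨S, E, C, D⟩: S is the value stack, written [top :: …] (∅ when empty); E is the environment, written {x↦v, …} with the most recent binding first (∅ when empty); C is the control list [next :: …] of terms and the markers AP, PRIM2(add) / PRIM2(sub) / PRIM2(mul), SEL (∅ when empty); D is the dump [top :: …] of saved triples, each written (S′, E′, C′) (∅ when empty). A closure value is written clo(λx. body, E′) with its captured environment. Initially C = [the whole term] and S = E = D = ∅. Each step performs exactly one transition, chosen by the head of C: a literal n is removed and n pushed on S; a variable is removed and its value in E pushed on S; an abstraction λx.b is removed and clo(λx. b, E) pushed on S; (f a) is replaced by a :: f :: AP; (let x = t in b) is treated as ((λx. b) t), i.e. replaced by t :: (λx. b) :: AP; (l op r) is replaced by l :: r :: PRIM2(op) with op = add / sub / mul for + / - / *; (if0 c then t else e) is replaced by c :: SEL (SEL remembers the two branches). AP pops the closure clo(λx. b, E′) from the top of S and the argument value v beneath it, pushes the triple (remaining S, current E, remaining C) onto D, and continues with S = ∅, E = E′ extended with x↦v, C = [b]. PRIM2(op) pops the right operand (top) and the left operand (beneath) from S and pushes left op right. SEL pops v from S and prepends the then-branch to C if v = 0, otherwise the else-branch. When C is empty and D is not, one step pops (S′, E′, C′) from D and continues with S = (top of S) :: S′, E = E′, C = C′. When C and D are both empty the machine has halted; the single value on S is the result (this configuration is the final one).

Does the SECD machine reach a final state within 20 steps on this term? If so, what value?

Answer: DIVERGES (no final state within 20 steps)

Execution trace:
step 0: ⟨S=∅; E=∅; C=[(let loop = 2 in ((λx. (x x)) (λx. (x x))))]; D=∅⟩
step 1: ⟨S=∅; E=∅; C=[2 :: (λloop. ((λx. (x x)) (λx. (x x)))) :: AP]; D=∅⟩
step 2: ⟨S=[2]; E=∅; C=[(λloop. ((λx. (x x)) (λx. (x x)))) :: AP]; D=∅⟩
step 3: ⟨S=[clo(λloop. ((λx. (x x)) (λx. (x x))), ∅) :: 2]; E=∅; C=[AP]; D=∅⟩
step 4: ⟨S=∅; E={loop↦2}; C=[((λx. (x x)) (λx. (x x)))]; D=[(∅, ∅, ∅)]⟩
step 5: ⟨S=∅; E={loop↦2}; C=[(λx. (x x)) :: (λx. (x x)) :: AP]; D=[(∅, ∅, ∅)]⟩
step 6: ⟨S=[clo(λx. (x x), {loop↦2})]; E={loop↦2}; C=[(λx. (x x)) :: AP]; D=[(∅, ∅, ∅)]⟩
step 7: ⟨S=[clo(λx. (x x), {loop↦2}) :: clo(λx. (x x), {loop↦2})]; E={loop↦2}; C=[AP]; D=[(∅, ∅, ∅)]⟩
step 8: ⟨S=∅; E={x↦clo(λx. (x x), {loop↦2}), loop↦2}; C=[(x x)]; D=[(∅, {loop↦2}, ∅) :: (∅, ∅, ∅)]⟩
step 9: ⟨S=∅; E={x↦clo(λx. (x x), {loop↦2}), loop↦2}; C=[x :: x :: AP]; D=[(∅, {loop↦2}, ∅) :: (∅, ∅, ∅)]⟩
step 10: ⟨S=[clo(λx. (x x), {loop↦2})]; E={x↦clo(λx. (x x), {loop↦2}), loop↦2}; C=[x :: AP]; D=[(∅, {loop↦2}, ∅) :: (∅, ∅, ∅)]⟩
step 11: ⟨S=[clo(λx. (x x), {loop↦2}) :: clo(λx. (x x), {loop↦2})]; E={x↦clo(λx. (x x), {loop↦2}), loop↦2}; C=[AP]; D=[(∅, {loop↦2}, ∅) :: (∅, ∅, ∅)]⟩
step 12: ⟨S=∅; E={x↦clo(λx. (x x), {loop↦2}), loop↦2}; C=[(x x)]; D=[(∅, {x↦clo(λx. (x x), {loop↦2}), loop↦2}, ∅) :: (∅, {loop↦2}, ∅) :: (∅, ∅, ∅)]⟩
step 13: ⟨S=∅; E={x↦clo(λx. (x x), {loop↦2}), loop↦2}; C=[x :: x :: AP]; D=[(∅, {x↦clo(λx. (x x), {loop↦2}), loop↦2}, ∅) :: (∅, {loop↦2}, ∅) :: (∅, ∅, ∅)]⟩
step 14: ⟨S=[clo(λx. (x x), {loop↦2})]; E={x↦clo(λx. (x x), {loop↦2}), loop↦2}; C=[x :: AP]; D=[(∅, {x↦clo(λx. (x x), {loop↦2}), loop↦2}, ∅) :: (∅, {loop↦2}, ∅) :: (∅, ∅, ∅)]⟩
step 15: ⟨S=[clo(λx. (x x), {loop↦2}) :: clo(λx. (x x), {loop↦2})]; E={x↦clo(λx. (x x), {loop↦2}), loop↦2}; C=[AP]; D=[(∅, {x↦clo(λx. (x x), {loop↦2}), loop↦2}, ∅) :: (∅, {loop↦2}, ∅) :: (∅, ∅, ∅)]⟩
step 16: ⟨S=∅; E={x↦clo(λx. (x x), {loop↦2}), loop↦2}; C=[(x x)]; D=[(∅, {x↦clo(λx. (x x), {loop↦2}), loop↦2}, ∅) :: (∅, {x↦clo(λx. (x x), {loop↦2}), loop↦2}, ∅) :: (∅, {loop↦2}, ∅) :: (∅, ∅, ∅)]⟩
step 17: ⟨S=∅; E={x↦clo(λx. (x x), {loop↦2}), loop↦2}; C=[x :: x :: AP]; D=[(∅, {x↦clo(λx. (x x), {loop↦2}), loop↦2}, ∅) :: (∅, {x↦clo(λx. (x x), {loop↦2}), loop↦2}, ∅) :: (∅, {loop↦2}, ∅) :: (∅, ∅, ∅)]⟩
step 18: ⟨S=[clo(λx. (x x), {loop↦2})]; E={x↦clo(λx. (x x), {loop↦2}), loop↦2}; C=[x :: AP]; D=[(∅, {x↦clo(λx. (x x), {loop↦2}), loop↦2}, ∅) :: (∅, {x↦clo(λx. (x x), {loop↦2}), loop↦2}, ∅) :: (∅, {loop↦2}, ∅) :: (∅, ∅, ∅)]⟩
step 19: ⟨S=[clo(λx. (x x), {loop↦2}) :: clo(λx. (x x), {loop↦2})]; E={x↦clo(λx. (x x), {loop↦2}), loop↦2}; C=[AP]; D=[(∅, {x↦clo(λx. (x x), {loop↦2}), loop↦2}, ∅) :: (∅, {x↦clo(λx. (x x), {loop↦2}), loop↦2}, ∅) :: (∅, {loop↦2}, ∅) :: (∅, ∅, ∅)]⟩
step 20: ⟨S=∅; E={x↦clo(λx. (x x), {loop↦2}), loop↦2}; C=[(x x)]; D=[(∅, {x↦clo(λx. (x x), {loop↦2}), loop↦2}, ∅) :: (∅, {x↦clo(λx. (x x), {loop↦2}), loop↦2}, ∅) :: (∅, {x↦clo(λx. (x x), {loop↦2}), loop↦2}, ∅) :: (∅, {loop↦2}, ∅) :: (∅, ∅, ∅)]⟩
→ 20 transitions taken and the configuration is still not final: no result within 20 steps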